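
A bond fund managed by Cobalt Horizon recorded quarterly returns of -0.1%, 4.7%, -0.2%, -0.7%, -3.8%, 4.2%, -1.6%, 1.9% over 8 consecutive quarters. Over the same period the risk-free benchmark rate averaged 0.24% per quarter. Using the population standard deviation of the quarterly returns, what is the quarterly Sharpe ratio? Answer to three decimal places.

0.115

μ = (-0.1 + 4.7 − 0.2 − 0.7 − 3.8 + 4.2 − 1.6 + 1.9) / 8 = 4.40 / 8 = 0.5500%
Σ(r − μ)² = (-0.1 − 0.5500)² + (4.7 − 0.5500)² + (-0.2 − 0.5500)² + … = 58.4600
σ = √[58.4600 / 8] = 2.7032%
Sharpe = (μ − rf) / σ = (0.5500 − 0.24) / 2.7032 = 0.3100 / 2.7032 = 0.1147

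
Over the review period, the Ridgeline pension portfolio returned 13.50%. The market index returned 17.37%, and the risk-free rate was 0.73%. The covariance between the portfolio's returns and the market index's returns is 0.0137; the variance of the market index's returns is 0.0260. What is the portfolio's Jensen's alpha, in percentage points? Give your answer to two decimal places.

4.00

β = Cov / Var = 0.0137 / 0.0260 = 0.5269
E[R] = Rf + β(Rm − Rf) = 0.73% + 0.5269 × (17.37% − 0.73%) = 9.4976%
α = Rp − E[R] = 13.50% − 9.4976% = 4.0024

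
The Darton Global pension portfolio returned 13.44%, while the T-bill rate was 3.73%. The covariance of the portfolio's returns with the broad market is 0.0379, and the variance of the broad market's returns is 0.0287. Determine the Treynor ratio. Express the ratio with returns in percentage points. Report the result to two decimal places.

β = Cov / Var = 0.0379 / 0.0287 = 1.3206
Treynor = (Rp − Rf) / β = (13.44% − 3.73%) / 1.3206 = 9.71 / 1.3206 = 7.3527

7.35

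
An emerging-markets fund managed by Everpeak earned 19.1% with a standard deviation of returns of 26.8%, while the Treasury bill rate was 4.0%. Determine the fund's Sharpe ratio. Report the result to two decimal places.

Sharpe = (Rp − Rf) / σp = (19.1% − 4.0%) / 26.8% = 15.10% / 26.8% = 0.5634

0.56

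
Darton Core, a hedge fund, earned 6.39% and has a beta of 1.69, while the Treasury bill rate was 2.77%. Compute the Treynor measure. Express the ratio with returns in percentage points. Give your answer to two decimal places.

Treynor = (Rp − Rf) / β = (6.39% − 2.77%) / 1.69 = 3.62 / 1.69 = 2.1420

2.14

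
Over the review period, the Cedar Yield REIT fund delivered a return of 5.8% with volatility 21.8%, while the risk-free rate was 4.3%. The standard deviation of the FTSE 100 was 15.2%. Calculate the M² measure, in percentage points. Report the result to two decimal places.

5.35

Sharpe = (Rp − Rf) / σp = (5.8% − 4.3%) / 21.8% = 0.0688
M² = Rf + Sharpe × σm = 4.3% + 0.0688 × 15.2% = 5.3458%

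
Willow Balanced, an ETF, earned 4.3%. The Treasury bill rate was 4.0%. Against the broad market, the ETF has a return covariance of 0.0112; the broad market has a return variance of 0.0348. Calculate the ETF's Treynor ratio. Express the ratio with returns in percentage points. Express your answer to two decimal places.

β = Cov / Var = 0.0112 / 0.0348 = 0.3218
Treynor = (Rp − Rf) / β = (4.3% − 4.0%) / 0.3218 = 0.30 / 0.3218 = 0.9323

0.93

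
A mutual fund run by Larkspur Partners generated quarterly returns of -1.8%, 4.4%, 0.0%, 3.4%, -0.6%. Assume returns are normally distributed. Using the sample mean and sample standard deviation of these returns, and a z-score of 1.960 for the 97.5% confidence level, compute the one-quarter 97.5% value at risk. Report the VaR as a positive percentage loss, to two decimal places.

4.17

Mean return r̄ = 5.40 / 5 = 1.0800%
Sample σ = √[Σ(r − r̄)² / 4] = √[28.6880 / 4] = √7.1720 = 2.6781%
VaR = −(r̄ − z·σ) = −(1.0800 − 1.960 × 2.6781) = −(-4.1691) = 4.1691%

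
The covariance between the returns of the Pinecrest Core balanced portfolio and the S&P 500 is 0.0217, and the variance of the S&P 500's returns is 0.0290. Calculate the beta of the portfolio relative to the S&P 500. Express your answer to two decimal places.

β = Cov(Rp, Rm) / Var(Rm) = 0.0217 / 0.0290 = 0.7483

0.75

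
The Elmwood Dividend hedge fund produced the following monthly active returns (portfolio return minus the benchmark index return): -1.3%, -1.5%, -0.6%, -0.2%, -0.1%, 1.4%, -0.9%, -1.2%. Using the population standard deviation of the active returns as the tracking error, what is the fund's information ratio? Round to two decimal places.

-0.63

r̄ = (-1.3 − 1.5 − 0.6 − 0.2 − 0.1 + 1.4 − 0.9 − 1.2) / 8 = -0.5500%
Population std dev = √[6.1400 / 8] = 0.8761%
IR = r̄ / tracking error = -0.5500 / 0.8761 = -0.6278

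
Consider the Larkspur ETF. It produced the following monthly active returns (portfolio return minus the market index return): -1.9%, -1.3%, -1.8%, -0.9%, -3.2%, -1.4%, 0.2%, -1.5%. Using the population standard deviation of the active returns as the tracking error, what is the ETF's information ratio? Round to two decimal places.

r̄ = (-1.9 − 1.3 − 1.8 − 0.9 − 3.2 − 1.4 + 0.2 − 1.5) / 8 = -1.4750%
Population std dev = √[6.4350 / 8] = 0.8969%
IR = r̄ / tracking error = -1.4750 / 0.8969 = -1.6446

-1.64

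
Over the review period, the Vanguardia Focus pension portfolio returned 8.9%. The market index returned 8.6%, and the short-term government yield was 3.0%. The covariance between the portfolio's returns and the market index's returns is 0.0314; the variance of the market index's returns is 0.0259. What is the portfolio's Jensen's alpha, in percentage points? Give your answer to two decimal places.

-0.89

β = Cov / Var = 0.0314 / 0.0259 = 1.2124
E[R] = Rf + β(Rm − Rf) = 3.0% + 1.2124 × (8.6% − 3.0%) = 9.7894%
α = Rp − E[R] = 8.9% − 9.7894% = -0.8894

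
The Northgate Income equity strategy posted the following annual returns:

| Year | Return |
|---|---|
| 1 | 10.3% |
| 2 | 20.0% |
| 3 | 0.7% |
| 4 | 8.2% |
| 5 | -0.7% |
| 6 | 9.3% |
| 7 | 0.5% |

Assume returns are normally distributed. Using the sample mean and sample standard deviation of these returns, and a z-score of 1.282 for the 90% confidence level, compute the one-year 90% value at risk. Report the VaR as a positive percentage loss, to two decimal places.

μ = (10.3 + 20 + 0.7 + 8.2 − 0.7 + 9.3 + 0.5) / 7 = 48.30 / 7 = 6.9000%
Sample σ = √[Σ(r − μ)² / 6] = √[327.7800 / 6] = √54.6300 = 7.3912%
VaR = −(μ − z·σ) = −(6.9000 − 1.282 × 7.3912) = −(-2.5755) = 2.5755%

2.58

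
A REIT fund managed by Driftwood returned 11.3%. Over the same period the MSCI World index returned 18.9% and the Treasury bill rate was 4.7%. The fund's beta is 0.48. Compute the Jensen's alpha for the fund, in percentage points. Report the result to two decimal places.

-0.22

CAPM expected return = Rf + β(Rm − Rf) = 4.7% + 0.48 × (18.9% − 4.7%) = 4.7 + 0.48 × 14.20 = 11.5160%
Jensen's α = Rp − E[R] = 11.3% − 11.5160% = -0.2160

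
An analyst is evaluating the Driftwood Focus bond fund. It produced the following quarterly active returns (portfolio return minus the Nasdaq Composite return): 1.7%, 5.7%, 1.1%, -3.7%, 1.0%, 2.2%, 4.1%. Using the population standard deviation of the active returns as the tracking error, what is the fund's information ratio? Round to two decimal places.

0.63

r̄ = (1.7 + 5.7 + 1.1 − 3.7 + 1 + 2.2 + 4.1) / 7 = 12.10 / 7 = 1.7286%
Σ(r − r̄)² = 52.0143; population σ = √(52.0143/7) = 2.7259%
IR = r̄ / tracking error = 1.7286 / 2.7259 = 0.6341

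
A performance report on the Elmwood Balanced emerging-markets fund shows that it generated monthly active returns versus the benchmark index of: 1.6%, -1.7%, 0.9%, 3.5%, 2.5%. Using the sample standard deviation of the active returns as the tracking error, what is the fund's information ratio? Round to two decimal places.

Mean return r̄ = 6.80 / 5 = 1.3600%
Σ(r − r̄)² = (1.6 − 1.3600)² + (-1.7 − 1.3600)² + … = 15.5120
σ = √[15.5120 / 4] = 1.9693%
IR = r̄ / tracking error = 1.3600 / 1.9693 = 0.6906

0.69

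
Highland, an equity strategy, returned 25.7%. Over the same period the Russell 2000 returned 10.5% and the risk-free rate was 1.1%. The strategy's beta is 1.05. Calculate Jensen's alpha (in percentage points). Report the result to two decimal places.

CAPM expected return = Rf + β(Rm − Rf) = 1.1% + 1.05 × (10.5% − 1.1%) = 1.1 + 1.05 × 9.40 = 10.9700%
Jensen's α = Rp − E[R] = 25.7% − 10.9700% = 14.7300

14.73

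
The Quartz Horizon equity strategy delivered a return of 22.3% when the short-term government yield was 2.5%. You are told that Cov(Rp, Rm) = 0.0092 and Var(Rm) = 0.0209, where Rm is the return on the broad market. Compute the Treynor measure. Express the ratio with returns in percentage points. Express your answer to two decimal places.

44.98

β = Cov / Var = 0.0092 / 0.0209 = 0.4402
Treynor = (Rp − Rf) / β = (22.3% − 2.5%) / 0.4402 = 19.80 / 0.4402 = 44.9796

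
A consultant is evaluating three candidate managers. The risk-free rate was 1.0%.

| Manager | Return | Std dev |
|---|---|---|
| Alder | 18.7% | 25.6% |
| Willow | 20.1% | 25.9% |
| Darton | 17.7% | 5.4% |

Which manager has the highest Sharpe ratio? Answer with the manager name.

Alder: Sharpe ratio = (18.7% − 1.0%) / 25.6% = 0.691
Willow: Sharpe ratio = (20.1% − 1.0%) / 25.9% = 0.737
Darton: Sharpe ratio = (17.7% − 1.0%) / 5.4% = 3.093
Highest: Darton (3.093).

Darton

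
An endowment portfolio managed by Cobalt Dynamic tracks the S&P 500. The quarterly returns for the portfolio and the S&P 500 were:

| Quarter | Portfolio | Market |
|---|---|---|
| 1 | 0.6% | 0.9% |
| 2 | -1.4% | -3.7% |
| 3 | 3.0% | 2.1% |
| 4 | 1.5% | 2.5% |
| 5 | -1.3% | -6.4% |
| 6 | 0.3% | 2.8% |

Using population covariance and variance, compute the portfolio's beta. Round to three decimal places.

0.351

r̄p = 0.4500%,  r̄m = -0.3000%
Cov = Σ(rp − r̄p)(rm − r̄m) / 6 = 4.2900
Var(rm) = Σ(rm − r̄m)² / 6 = 12.2367
β = Cov / Var = 4.2900 / 12.2367 = 0.3506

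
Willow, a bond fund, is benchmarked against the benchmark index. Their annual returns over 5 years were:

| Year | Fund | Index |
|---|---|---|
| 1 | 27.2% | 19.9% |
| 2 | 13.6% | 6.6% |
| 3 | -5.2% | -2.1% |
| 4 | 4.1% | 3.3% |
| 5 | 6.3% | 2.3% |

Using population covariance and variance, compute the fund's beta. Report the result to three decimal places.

1.406

r̄p = 9.2000%,  r̄m = 6.0000%
Cov = Σ(rp − r̄p)(rm − r̄m) / 5 = 78.7960
Var(rm) = Σ(rm − r̄m)² / 5 = 56.0320
β = Cov / Var = 78.7960 / 56.0320 = 1.4063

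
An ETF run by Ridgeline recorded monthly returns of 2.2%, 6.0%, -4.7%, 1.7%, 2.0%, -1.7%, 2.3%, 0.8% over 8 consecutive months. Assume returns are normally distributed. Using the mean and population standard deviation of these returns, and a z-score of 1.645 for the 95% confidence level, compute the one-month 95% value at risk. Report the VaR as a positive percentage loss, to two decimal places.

3.77

r̄ = (2.2 + 6 − 4.7 + 1.7 + 2 − 1.7 + 2.3 + 0.8) / 8 = 8.60 / 8 = 1.0750%
Σ(r − r̄)² = (2.2 − 1.0750)² + (6 − 1.0750)² + … = 69.3950
σ = √[69.3950 / 8] = 2.9452%
VaR = −(r̄ − z·σ) = −(1.0750 − 1.645 × 2.9452) = −(-3.7699) = 3.7699%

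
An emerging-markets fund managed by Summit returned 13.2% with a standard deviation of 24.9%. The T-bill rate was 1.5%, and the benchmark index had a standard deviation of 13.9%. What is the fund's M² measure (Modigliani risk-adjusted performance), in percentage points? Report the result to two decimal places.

8.03

Sharpe = (Rp − Rf) / σp = (13.2% − 1.5%) / 24.9% = 0.4699
M² = Rf + Sharpe × σm = 1.5% + 0.4699 × 13.9% = 8.0316%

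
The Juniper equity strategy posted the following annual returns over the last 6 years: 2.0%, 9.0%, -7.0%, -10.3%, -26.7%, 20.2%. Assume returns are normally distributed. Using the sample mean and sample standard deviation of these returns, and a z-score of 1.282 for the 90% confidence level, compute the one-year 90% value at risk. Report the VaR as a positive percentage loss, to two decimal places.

23.07

Mean return r̄ = -12.80 / 6 = -2.1333%
Σ(r − r̄)² = 1333.7133; sample σ = √(1333.7133/5) = 16.3323%
VaR = −(r̄ − z·σ) = −(-2.1333 − 1.282 × 16.3323) = −(-23.0713) = 23.0713%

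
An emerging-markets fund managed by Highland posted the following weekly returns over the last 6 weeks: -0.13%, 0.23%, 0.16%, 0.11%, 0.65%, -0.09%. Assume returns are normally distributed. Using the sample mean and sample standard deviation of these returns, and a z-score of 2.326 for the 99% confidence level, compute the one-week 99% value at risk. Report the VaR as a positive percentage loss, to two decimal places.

μ = (-0.13 + 0.23 + 0.16 + 0.11 + 0.65 − 0.09) / 6 = 0.1550%
Sample σ = √[Σ(r − μ)² / 5] = √[0.3940 / 5] = √0.0788 = 0.2807%
VaR = −(μ − z·σ) = −(0.1550 − 2.326 × 0.2807) = −(-0.4979) = 0.4979%

0.50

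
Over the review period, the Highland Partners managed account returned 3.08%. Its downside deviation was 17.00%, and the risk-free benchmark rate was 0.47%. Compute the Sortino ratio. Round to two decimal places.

0.15

Sortino = (Rp − Rf) / σd = (3.08% − 0.47%) / 17.00% = 2.61% / 17.00% = 0.1535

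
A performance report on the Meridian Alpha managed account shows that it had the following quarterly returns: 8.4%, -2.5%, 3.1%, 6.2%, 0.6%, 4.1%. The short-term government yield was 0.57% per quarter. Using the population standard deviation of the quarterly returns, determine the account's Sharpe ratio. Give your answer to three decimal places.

0.772

r̄ = (8.4 − 2.5 + 3.1 + 6.2 + 0.6 + 4.1) / 6 = 3.3167%
Population std dev = √[76.0283 / 6] = 3.5597%
Sharpe = (r̄ − rf) / σ = (3.3167 − 0.57) / 3.5597 = 2.7467 / 3.5597 = 0.7716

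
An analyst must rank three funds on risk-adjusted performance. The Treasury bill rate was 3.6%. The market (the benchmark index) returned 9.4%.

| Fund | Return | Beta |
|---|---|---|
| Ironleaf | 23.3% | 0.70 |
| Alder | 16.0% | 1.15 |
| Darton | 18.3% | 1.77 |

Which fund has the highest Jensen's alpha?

Ironleaf: α = 23.3% − [3.6% + 0.70 × (9.4% − 3.6%)] = 15.640
Alder: α = 16.0% − [3.6% + 1.15 × (9.4% − 3.6%)] = 5.730
Darton: α = 18.3% − [3.6% + 1.77 × (9.4% − 3.6%)] = 4.434
Highest: Ironleaf (15.640).

Ironleaf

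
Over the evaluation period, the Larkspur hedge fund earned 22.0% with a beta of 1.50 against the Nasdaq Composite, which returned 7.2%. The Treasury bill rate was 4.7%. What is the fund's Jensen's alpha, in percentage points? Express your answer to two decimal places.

CAPM expected return = Rf + β(Rm − Rf) = 4.7% + 1.50 × (7.2% − 4.7%) = 4.7 + 1.50 × 2.50 = 8.4500%
Jensen's α = Rp − E[R] = 22.0% − 8.4500% = 13.5500

13.55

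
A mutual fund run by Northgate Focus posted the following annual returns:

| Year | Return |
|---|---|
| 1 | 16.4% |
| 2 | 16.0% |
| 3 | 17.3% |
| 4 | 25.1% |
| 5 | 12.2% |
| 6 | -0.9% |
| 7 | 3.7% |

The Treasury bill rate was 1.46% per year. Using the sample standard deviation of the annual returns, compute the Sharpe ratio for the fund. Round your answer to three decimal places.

1.291

r̄ = (16.4 + 16 + 17.3 + 25.1 + 12.2 − 0.9 + 3.7) / 7 = 89.80 / 7 = 12.8286%
Sample σ = √[Σ(r − r̄)² / 6] = √[465.5943 / 6] = √77.5991 = 8.8090%
Sharpe = (r̄ − rf) / σ = (12.8286 − 1.46) / 8.8090 = 11.3686 / 8.8090 = 1.2906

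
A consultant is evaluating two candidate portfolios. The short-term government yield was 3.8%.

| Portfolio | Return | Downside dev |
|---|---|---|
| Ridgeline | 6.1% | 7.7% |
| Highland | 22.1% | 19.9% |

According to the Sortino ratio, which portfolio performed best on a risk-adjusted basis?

Ridgeline: Sortino ratio = (6.1% − 3.8%) / 7.7% = 0.299
Highland: Sortino ratio = (22.1% − 3.8%) / 19.9% = 0.920
Highest: Highland (0.920).

Highland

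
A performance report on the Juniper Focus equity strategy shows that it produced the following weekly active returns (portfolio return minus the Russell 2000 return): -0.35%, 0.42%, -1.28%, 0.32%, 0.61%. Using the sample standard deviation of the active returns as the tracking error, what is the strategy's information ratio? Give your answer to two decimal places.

μ = (-0.35 + 0.42 − 1.28 + 0.32 + 0.61) / 5 = -0.0560%
Sample std dev = √[2.3961 / 4] = 0.7740%
IR = μ / tracking error = -0.0560 / 0.7740 = -0.0724

-0.07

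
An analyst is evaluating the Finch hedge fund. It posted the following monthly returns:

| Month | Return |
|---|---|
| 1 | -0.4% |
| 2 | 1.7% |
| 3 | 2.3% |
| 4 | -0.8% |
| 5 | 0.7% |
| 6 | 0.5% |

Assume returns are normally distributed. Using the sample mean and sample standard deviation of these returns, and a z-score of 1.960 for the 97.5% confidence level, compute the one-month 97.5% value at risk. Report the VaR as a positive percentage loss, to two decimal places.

μ = (-0.4 + 1.7 + 2.3 − 0.8 + 0.7 + 0.5) / 6 = 0.6667%
Σ(r − μ)² = 7.0533; sample σ = √(7.0533/5) = 1.1877%
VaR = −(μ − z·σ) = −(0.6667 − 1.960 × 1.1877) = −(-1.6612) = 1.6612%

1.66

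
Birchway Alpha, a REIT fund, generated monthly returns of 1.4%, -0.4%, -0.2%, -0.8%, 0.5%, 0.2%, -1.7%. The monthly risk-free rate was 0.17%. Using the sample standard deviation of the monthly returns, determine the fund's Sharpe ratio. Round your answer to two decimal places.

-0.32

Mean return r̄ = -1.00 / 7 = -0.1429%
Σ(r − r̄)² = (1.4 − (-0.1429))² + (-0.4 − (-0.1429))² + … = 5.8371
σ = √[5.8371 / 6] = 0.9863%
Sharpe = (r̄ − rf) / σ = (-0.1429 − 0.17) / 0.9863 = -0.3129 / 0.9863 = -0.3172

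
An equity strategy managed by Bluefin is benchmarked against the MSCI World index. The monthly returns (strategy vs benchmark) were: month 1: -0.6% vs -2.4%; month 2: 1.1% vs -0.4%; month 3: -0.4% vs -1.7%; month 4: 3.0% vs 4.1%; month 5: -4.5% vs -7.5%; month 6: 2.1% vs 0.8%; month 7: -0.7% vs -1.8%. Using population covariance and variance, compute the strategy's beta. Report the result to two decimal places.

0.68

r̄p = 0.0000%,  r̄m = -1.2714%
Cov = Σ(rp − r̄p)(rm − r̄m) / 7 = 7.2386
Var(rm) = Σ(rm − r̄m)² / 7 = 10.6335
β = Cov / Var = 7.2386 / 10.6335 = 0.6807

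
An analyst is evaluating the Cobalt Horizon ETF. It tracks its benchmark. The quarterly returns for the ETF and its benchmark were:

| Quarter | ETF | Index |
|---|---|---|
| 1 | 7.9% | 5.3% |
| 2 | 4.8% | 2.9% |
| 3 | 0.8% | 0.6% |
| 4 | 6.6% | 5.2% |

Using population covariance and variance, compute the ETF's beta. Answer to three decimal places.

1.358

r̄p = 5.0250%,  r̄m = 3.5000%
Cov = Σ(rp − r̄p)(rm − r̄m) / 4 = 5.0600
Var(rm) = Σ(rm − r̄m)² / 4 = 3.7250
β = Cov / Var = 5.0600 / 3.7250 = 1.3584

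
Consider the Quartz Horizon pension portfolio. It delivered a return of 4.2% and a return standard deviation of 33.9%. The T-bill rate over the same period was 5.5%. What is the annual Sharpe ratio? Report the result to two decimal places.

Sharpe = (Rp − Rf) / σp = (4.2% − 5.5%) / 33.9% = -1.30% / 33.9% = -0.0383

-0.04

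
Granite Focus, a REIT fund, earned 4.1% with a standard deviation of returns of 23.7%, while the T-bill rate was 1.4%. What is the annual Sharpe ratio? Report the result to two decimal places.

Sharpe = (Rp − Rf) / σp = (4.1% − 1.4%) / 23.7% = 2.70% / 23.7% = 0.1139

0.11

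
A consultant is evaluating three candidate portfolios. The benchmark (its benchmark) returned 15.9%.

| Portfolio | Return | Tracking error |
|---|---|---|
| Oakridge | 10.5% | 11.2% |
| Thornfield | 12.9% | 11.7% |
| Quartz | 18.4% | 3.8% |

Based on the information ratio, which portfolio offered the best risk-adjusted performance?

Oakridge: IR = (10.5% − 15.9%) / 11.2% = -0.482
Thornfield: IR = (12.9% − 15.9%) / 11.7% = -0.256
Quartz: IR = (18.4% − 15.9%) / 3.8% = 0.658
Highest: Quartz (0.658).

Quartz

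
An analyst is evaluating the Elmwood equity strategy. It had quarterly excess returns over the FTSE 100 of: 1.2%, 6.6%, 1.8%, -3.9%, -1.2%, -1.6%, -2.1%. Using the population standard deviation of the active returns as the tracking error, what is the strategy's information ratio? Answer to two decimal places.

Mean return μ = 0.80 / 7 = 0.1143%
Σ(r − μ)² = 71.7686; population σ = √(71.7686/7) = 3.2020%
IR = μ / tracking error = 0.1143 / 3.2020 = 0.0357

0.04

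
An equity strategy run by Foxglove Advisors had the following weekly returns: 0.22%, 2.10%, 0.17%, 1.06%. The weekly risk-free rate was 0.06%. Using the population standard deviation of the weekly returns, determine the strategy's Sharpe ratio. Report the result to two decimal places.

r̄ = (0.22 + 2.1 + 0.17 + 1.06) / 4 = 3.550 / 4 = 0.8875%
Σ(r − r̄)² = (0.22 − 0.8875)² + (2.1 − 0.8875)² + … = 2.4603
σ = √[2.4603 / 4] = 0.7843%
Sharpe = (r̄ − rf) / σ = (0.8875 − 0.06) / 0.7843 = 0.8275 / 0.7843 = 1.0551

1.06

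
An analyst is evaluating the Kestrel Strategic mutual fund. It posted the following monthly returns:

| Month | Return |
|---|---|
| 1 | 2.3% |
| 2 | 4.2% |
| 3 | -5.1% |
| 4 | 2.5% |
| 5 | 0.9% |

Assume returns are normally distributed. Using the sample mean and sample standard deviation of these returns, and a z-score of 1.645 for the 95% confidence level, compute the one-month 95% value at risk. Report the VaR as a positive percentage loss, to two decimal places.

r̄ = (2.3 + 4.2 − 5.1 + 2.5 + 0.9) / 5 = 0.9600%
Σ(r − r̄)² = (2.3 − 0.9600)² + (4.2 − 0.9600)² + (-5.1 − 0.9600)² + … = 51.3920
sample σ = √(51.3920 / 4) = √12.8480 = 3.5844%
VaR = −(r̄ − z·σ) = −(0.9600 − 1.645 × 3.5844) = −(-4.9363) = 4.9363%

4.94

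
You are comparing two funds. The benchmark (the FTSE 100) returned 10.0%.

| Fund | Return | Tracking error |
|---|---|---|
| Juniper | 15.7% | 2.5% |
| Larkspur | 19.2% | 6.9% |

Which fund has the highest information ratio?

Juniper

Juniper: IR = (15.7% − 10.0%) / 2.5% = 2.280
Larkspur: IR = (19.2% − 10.0%) / 6.9% = 1.333
Highest: Juniper (2.280).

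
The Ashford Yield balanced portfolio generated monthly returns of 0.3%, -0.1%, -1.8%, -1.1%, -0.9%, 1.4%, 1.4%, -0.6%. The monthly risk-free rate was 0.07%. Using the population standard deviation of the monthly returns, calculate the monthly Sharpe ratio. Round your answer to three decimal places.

μ = (0.3 − 0.1 − 1.8 − 1.1 − 0.9 + 1.4 + 1.4 − 0.6) / 8 = -0.1750%
Population std dev = √[9.3950 / 8] = 1.0837%
Sharpe = (μ − rf) / σ = (-0.1750 − 0.07) / 1.0837 = -0.2450 / 1.0837 = -0.2261

-0.226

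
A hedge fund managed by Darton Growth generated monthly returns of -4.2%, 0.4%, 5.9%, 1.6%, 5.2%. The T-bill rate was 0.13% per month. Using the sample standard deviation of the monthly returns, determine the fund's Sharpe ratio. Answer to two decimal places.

0.41

r̄ = (-4.2 + 0.4 + 5.9 + 1.6 + 5.2) / 5 = 8.90 / 5 = 1.7800%
Sample std dev = √[66.3680 / 4] = 4.0733%
Sharpe = (r̄ − rf) / σ = (1.7800 − 0.13) / 4.0733 = 1.6500 / 4.0733 = 0.4051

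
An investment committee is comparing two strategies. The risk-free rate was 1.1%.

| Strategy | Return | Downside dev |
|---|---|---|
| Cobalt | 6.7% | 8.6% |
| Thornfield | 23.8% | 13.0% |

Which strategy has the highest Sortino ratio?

Thornfield

Cobalt: Sortino ratio = (6.7% − 1.1%) / 8.6% = 0.651
Thornfield: Sortino ratio = (23.8% − 1.1%) / 13.0% = 1.746
Highest: Thornfield (1.746).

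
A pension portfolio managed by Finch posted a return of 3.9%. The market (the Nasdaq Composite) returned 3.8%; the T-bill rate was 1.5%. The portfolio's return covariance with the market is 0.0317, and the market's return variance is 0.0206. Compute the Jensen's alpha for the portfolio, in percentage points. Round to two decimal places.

β = Cov / Var = 0.0317 / 0.0206 = 1.5388
E[R] = Rf + β(Rm − Rf) = 1.5% + 1.5388 × (3.8% − 1.5%) = 5.0392%
α = Rp − E[R] = 3.9% − 5.0392% = -1.1392

-1.14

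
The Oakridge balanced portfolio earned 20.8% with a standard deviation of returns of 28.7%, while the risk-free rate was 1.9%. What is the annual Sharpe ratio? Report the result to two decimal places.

Sharpe = (Rp − Rf) / σp = (20.8% − 1.9%) / 28.7% = 18.90% / 28.7% = 0.6585

0.66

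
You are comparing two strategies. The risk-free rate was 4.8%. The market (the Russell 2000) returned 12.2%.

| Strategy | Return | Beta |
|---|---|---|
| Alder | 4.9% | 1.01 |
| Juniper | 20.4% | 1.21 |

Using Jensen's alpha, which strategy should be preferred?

Alder: α = 4.9% − [4.8% + 1.01 × (12.2% − 4.8%)] = -7.374
Juniper: α = 20.4% − [4.8% + 1.21 × (12.2% − 4.8%)] = 6.646
Highest: Juniper (6.646).

Juniper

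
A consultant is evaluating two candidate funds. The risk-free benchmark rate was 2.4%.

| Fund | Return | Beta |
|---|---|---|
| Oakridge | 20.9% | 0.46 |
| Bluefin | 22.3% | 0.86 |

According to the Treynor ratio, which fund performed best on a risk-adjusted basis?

Oakridge

Oakridge: Treynor = (20.9% − 2.4%) / 0.46 = 40.217
Bluefin: Treynor = (22.3% − 2.4%) / 0.86 = 23.140
Highest: Oakridge (40.217).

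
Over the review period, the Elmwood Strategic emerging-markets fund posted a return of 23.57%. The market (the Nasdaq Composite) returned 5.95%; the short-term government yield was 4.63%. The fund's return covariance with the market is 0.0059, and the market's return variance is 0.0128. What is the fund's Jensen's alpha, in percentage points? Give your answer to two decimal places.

18.33

β = Cov / Var = 0.0059 / 0.0128 = 0.4609
E[R] = Rf + β(Rm − Rf) = 4.63% + 0.4609 × (5.95% − 4.63%) = 5.2384%
α = Rp − E[R] = 23.57% − 5.2384% = 18.3316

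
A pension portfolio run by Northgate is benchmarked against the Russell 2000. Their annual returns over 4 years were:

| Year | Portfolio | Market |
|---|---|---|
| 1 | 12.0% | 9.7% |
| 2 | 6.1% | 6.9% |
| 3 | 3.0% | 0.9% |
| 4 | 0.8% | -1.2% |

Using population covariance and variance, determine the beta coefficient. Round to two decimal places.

0.92

r̄p = 5.4750%,  r̄m = 4.0750%
Cov = Σ(rp − r̄p)(rm − r̄m) / 4 = 17.7469
Var(rm) = Σ(rm − r̄m)² / 4 = 19.3819
β = Cov / Var = 17.7469 / 19.3819 = 0.9156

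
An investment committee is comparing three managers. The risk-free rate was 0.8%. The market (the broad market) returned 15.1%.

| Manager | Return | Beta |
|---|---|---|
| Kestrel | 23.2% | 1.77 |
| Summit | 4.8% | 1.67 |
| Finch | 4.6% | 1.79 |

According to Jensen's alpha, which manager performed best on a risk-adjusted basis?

Kestrel

Kestrel: α = 23.2% − [0.8% + 1.77 × (15.1% − 0.8%)] = -2.911
Summit: α = 4.8% − [0.8% + 1.67 × (15.1% − 0.8%)] = -19.881
Finch: α = 4.6% − [0.8% + 1.79 × (15.1% − 0.8%)] = -21.797
Highest: Kestrel (-2.911).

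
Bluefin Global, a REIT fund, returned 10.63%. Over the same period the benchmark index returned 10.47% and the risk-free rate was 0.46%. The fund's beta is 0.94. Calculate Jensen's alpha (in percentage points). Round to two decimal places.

0.76

CAPM expected return = Rf + β(Rm − Rf) = 0.46% + 0.94 × (10.47% − 0.46%) = 0.46 + 0.94 × 10.01 = 9.8694%
Jensen's α = Rp − E[R] = 10.63% − 9.8694% = 0.7606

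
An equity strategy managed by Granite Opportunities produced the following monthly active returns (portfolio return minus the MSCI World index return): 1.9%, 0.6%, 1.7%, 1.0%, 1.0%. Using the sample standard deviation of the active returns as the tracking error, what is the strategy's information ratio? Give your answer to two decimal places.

2.29

r̄ = (1.9 + 0.6 + 1.7 + 1 + 1) / 5 = 1.2400%
Σ(r − r̄)² = (1.9 − 1.2400)² + (0.6 − 1.2400)² + (1.7 − 1.2400)² + … = 1.1720
σ = √[1.1720 / 4] = 0.5413%
IR = r̄ / tracking error = 1.2400 / 0.5413 = 2.2908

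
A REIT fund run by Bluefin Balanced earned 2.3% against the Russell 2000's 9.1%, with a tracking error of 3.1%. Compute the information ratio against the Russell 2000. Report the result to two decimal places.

IR = (Rp − Rb) / TE = (2.3% − 9.1%) / 3.1% = -6.80% / 3.1% = -2.1935

-2.19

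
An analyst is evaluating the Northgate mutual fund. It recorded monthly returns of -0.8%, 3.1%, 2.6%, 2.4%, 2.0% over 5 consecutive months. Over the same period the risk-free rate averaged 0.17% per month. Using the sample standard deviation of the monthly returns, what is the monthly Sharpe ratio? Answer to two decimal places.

1.10

Mean return r̄ = 9.30 / 5 = 1.8600%
Sample std dev = √[9.4720 / 4] = 1.5388%
Sharpe = (r̄ − rf) / σ = (1.8600 − 0.17) / 1.5388 = 1.6900 / 1.5388 = 1.0983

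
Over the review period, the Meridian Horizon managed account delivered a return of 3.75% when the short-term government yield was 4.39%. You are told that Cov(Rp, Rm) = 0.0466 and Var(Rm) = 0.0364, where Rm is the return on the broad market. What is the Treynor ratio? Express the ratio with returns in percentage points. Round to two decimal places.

β = Cov / Var = 0.0466 / 0.0364 = 1.2802
Treynor = (Rp − Rf) / β = (3.75% − 4.39%) / 1.2802 = -0.64 / 1.2802 = -0.4999

-0.50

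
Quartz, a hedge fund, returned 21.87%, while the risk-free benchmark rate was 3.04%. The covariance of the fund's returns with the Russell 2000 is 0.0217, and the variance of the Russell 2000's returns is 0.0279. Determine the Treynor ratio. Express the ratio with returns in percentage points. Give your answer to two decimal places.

β = Cov / Var = 0.0217 / 0.0279 = 0.7778
Treynor = (Rp − Rf) / β = (21.87% − 3.04%) / 0.7778 = 18.83 / 0.7778 = 24.2093

24.21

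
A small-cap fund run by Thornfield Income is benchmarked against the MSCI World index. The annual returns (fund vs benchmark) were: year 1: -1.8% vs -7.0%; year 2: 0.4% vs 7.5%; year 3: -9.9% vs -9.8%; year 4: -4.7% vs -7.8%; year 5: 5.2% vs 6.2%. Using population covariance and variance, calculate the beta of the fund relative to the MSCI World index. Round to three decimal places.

0.571

r̄p = -2.1600%,  r̄m = -2.1800%
Cov = Σ(rp − r̄p)(rm − r̄m) / 5 = 31.5952
Var(rm) = Σ(rm − r̄m)² / 5 = 55.3616
β = Cov / Var = 31.5952 / 55.3616 = 0.5707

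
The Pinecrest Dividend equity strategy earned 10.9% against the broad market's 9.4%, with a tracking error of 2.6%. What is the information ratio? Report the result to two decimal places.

0.58

IR = (Rp − Rb) / TE = (10.9% − 9.4%) / 2.6% = 1.50% / 2.6% = 0.5769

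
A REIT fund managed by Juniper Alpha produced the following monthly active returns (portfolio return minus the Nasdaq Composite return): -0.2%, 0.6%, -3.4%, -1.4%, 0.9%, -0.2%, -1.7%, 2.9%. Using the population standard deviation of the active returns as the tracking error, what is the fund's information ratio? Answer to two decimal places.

-0.18

r̄ = (-0.2 + 0.6 − 3.4 − 1.4 + 0.9 − 0.2 − 1.7 + 2.9) / 8 = -0.3125%
Σ(r − r̄)² = 25.2888; population σ = √(25.2888/8) = 1.7779%
IR = r̄ / tracking error = -0.3125 / 1.7779 = -0.1758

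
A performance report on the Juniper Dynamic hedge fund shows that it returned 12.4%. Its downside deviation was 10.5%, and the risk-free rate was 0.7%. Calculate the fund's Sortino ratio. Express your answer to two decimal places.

1.11

Sortino = (Rp − Rf) / σd = (12.4% − 0.7%) / 10.5% = 11.70% / 10.5% = 1.1143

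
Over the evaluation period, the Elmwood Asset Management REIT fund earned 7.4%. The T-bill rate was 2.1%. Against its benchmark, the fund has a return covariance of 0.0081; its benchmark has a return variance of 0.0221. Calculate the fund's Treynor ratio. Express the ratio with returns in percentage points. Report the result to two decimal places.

14.46

β = Cov / Var = 0.0081 / 0.0221 = 0.3665
Treynor = (Rp − Rf) / β = (7.4% − 2.1%) / 0.3665 = 5.30 / 0.3665 = 14.4611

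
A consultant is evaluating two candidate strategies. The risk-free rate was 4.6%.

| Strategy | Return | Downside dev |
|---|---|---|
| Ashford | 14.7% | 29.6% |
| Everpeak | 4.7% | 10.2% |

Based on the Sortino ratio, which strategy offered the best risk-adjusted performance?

Ashford

Ashford: Sortino ratio = (14.7% − 4.6%) / 29.6% = 0.341
Everpeak: Sortino ratio = (4.7% − 4.6%) / 10.2% = 0.010
Highest: Ashford (0.341).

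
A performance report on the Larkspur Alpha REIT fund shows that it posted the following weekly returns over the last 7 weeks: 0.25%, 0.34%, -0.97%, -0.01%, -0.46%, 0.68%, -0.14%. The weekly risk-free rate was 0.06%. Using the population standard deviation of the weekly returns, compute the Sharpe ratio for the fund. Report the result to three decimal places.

-0.206

r̄ = (0.25 + 0.34 − 0.97 − 0.01 − 0.46 + 0.68 − 0.14) / 7 = -0.310 / 7 = -0.0443%
Population σ = √[Σ(r − r̄)² / 7] = √[1.7990 / 7] = √0.2570 = 0.5070%
Sharpe = (r̄ − rf) / σ = (-0.0443 − 0.06) / 0.5070 = -0.1043 / 0.5070 = -0.2057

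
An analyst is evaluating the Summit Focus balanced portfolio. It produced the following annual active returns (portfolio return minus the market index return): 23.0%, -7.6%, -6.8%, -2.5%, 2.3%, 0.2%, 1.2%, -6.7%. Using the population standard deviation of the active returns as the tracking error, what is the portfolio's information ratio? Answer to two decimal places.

0.04

Mean return r̄ = 3.10 / 8 = 0.3875%
Population σ = √[Σ(r − r̄)² / 8] = √[689.7088 / 8] = √86.2136 = 9.2851%
IR = r̄ / tracking error = 0.3875 / 9.2851 = 0.0417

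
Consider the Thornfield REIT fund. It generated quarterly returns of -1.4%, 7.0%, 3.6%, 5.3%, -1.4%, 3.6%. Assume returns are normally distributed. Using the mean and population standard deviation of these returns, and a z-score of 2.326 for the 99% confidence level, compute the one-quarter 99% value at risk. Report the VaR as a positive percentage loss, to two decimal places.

Mean return r̄ = 16.70 / 6 = 2.7833%
Population std dev = √[60.4483 / 6] = 3.1741%
VaR = −(r̄ − z·σ) = −(2.7833 − 2.326 × 3.1741) = −(-4.5997) = 4.5997%

4.60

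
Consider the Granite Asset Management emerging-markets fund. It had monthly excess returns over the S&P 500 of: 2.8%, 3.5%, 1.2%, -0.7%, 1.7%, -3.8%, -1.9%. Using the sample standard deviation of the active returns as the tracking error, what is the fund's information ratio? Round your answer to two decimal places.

r̄ = (2.8 + 3.5 + 1.2 − 0.7 + 1.7 − 3.8 − 1.9) / 7 = 0.4000%
Σ(r − r̄)² = 41.8400; sample σ = √(41.8400/6) = 2.6407%
IR = r̄ / tracking error = 0.4000 / 2.6407 = 0.1515

0.15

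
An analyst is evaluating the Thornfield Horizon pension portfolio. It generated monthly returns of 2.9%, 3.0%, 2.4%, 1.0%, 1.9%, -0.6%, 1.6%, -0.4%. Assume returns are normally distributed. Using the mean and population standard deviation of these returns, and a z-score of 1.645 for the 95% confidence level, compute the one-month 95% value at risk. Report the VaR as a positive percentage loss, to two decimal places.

Mean return r̄ = 11.80 / 8 = 1.4750%
Σ(r − r̄)² = (2.9 − 1.4750)² + (3 − 1.4750)² + … = 13.4550
σ = √[13.4550 / 8] = 1.2969%
VaR = −(r̄ − z·σ) = −(1.4750 − 1.645 × 1.2969) = −(-0.6584) = 0.6584%

0.66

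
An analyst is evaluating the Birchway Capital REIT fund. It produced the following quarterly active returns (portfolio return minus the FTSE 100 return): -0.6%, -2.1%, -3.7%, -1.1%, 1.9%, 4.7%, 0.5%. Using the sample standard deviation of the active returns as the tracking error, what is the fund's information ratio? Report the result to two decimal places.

Mean return r̄ = -0.40 / 7 = -0.0571%
Σ(r − r̄)² = 45.5971; sample σ = √(45.5971/6) = 2.7567%
IR = r̄ / tracking error = -0.0571 / 2.7567 = -0.0207

-0.02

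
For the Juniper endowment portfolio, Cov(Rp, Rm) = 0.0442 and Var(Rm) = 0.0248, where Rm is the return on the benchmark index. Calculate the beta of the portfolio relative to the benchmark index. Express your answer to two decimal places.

1.78

β = Cov(Rp, Rm) / Var(Rm) = 0.0442 / 0.0248 = 1.7823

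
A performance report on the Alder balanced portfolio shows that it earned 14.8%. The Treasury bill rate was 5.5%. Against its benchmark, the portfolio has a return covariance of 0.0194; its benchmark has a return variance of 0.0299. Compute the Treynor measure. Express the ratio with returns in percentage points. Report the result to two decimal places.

14.33

β = Cov / Var = 0.0194 / 0.0299 = 0.6488
Treynor = (Rp − Rf) / β = (14.8% − 5.5%) / 0.6488 = 9.30 / 0.6488 = 14.3342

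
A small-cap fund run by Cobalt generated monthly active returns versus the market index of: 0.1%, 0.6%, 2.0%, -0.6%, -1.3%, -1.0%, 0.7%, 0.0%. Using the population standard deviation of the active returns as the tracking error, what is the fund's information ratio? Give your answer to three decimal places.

Mean return μ = 0.50 / 8 = 0.0625%
Population σ = √[Σ(r − μ)² / 8] = √[7.8788 / 8] = √0.9849 = 0.9924%
IR = μ / tracking error = 0.0625 / 0.9924 = 0.0630

0.063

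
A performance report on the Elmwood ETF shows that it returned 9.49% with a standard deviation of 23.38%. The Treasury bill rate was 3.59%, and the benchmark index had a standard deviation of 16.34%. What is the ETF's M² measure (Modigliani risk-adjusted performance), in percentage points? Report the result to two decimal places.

7.71

Sharpe = (Rp − Rf) / σp = (9.49% − 3.59%) / 23.38% = 0.2524
M² = Rf + Sharpe × σm = 3.59% + 0.2524 × 16.34% = 7.7142%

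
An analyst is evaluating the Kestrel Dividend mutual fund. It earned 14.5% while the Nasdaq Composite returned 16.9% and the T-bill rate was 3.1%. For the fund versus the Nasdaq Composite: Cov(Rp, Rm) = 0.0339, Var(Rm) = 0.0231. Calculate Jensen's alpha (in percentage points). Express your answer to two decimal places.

β = Cov / Var = 0.0339 / 0.0231 = 1.4675
E[R] = Rf + β(Rm − Rf) = 3.1% + 1.4675 × (16.9% − 3.1%) = 23.3515%
α = Rp − E[R] = 14.5% − 23.3515% = -8.8515

-8.85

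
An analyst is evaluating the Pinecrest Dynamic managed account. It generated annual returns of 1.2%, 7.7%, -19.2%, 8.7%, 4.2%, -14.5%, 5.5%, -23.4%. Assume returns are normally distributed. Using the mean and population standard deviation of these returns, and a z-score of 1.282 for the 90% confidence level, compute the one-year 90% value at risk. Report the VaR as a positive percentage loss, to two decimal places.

Mean return r̄ = -29.80 / 8 = -3.7250%
Σ(r − r̄)² = 1199.7550; population σ = √(1199.7550/8) = 12.2462%
VaR = −(r̄ − z·σ) = −(-3.7250 − 1.282 × 12.2462) = −(-19.4246) = 19.4246%

19.42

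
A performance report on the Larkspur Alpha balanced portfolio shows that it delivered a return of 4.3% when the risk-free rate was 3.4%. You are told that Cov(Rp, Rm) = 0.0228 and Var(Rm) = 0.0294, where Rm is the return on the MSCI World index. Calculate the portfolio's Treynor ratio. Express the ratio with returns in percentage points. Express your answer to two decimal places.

β = Cov / Var = 0.0228 / 0.0294 = 0.7755
Treynor = (Rp − Rf) / β = (4.3% − 3.4%) / 0.7755 = 0.90 / 0.7755 = 1.1605

1.16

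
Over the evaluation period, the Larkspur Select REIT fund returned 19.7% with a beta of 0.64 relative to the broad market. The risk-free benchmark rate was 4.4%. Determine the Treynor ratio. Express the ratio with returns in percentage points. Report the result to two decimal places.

Treynor = (Rp − Rf) / β = (19.7% − 4.4%) / 0.64 = 15.30 / 0.64 = 23.9063

23.91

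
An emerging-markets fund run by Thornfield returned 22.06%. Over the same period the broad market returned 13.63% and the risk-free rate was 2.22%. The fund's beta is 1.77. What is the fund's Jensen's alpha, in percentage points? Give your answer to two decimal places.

CAPM expected return = Rf + β(Rm − Rf) = 2.22% + 1.77 × (13.63% − 2.22%) = 2.22 + 1.77 × 11.41 = 22.4157%
Jensen's α = Rp − E[R] = 22.06% − 22.4157% = -0.3557

-0.36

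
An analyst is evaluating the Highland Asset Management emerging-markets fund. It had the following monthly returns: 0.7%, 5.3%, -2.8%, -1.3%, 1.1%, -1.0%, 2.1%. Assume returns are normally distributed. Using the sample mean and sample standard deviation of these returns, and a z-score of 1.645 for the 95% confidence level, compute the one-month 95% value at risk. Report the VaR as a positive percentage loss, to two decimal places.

Mean return μ = 4.10 / 7 = 0.5857%
Σ(r − μ)² = (0.7 − 0.5857)² + (5.3 − 0.5857)² + (-2.8 − 0.5857)² + … = 42.3286
sample σ = √(42.3286 / 6) = √7.0548 = 2.6561%
VaR = −(μ − z·σ) = −(0.5857 − 1.645 × 2.6561) = −(-3.7836) = 3.7836%

3.78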